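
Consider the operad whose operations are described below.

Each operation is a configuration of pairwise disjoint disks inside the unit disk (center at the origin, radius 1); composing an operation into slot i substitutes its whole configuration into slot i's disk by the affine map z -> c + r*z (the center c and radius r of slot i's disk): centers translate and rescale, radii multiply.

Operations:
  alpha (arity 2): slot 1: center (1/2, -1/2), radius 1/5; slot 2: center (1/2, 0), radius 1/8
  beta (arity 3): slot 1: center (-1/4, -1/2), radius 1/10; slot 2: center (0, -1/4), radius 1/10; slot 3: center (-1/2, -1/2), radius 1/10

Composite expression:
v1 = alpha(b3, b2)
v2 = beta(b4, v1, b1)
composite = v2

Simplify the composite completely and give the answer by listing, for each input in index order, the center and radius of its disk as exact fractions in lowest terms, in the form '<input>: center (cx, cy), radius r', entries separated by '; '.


b1: center (-1/2, -1/2), radius 1/10; b2: center (1/20, -1/4), radius 1/80; b3: center (1/20, -3/10), radius 1/50; b4: center (-1/4, -1/2), radius 1/10

Affine substitution under beta: radii multiply and b-centers shift.
tracing b4 down its 1-map path: center (-1/4, -1/2), radius 1/10
tracing b3 down its 2-map path: center (1/20, -3/10), radius 1/50
tracing b2 down its 2-map path: center (1/20, -1/4), radius 1/80
tracing b1 down its 1-map path: center (-1/2, -1/2), radius 1/10


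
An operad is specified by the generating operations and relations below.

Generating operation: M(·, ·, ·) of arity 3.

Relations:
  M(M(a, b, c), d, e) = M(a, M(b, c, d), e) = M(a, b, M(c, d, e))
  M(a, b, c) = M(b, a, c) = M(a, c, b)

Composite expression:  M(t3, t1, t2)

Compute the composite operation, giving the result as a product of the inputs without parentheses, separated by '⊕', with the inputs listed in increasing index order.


Shape and order are irrelevant to M; the t-input set decides.
M(t3, t1, t2) unparenthesizes to t3 ⊕ t1 ⊕ t2
commutativity sorts the factors: t1 ⊕ t2 ⊕ t3

t1 ⊕ t2 ⊕ t3


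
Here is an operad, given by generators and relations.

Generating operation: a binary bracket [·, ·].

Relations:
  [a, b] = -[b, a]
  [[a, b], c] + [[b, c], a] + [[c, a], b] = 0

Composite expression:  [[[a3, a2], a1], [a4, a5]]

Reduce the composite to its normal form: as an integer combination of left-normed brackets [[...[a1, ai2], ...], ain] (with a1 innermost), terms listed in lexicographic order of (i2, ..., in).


Antisymmetry and Jacobi reduce to a1-anchored left-normed brackets.
Composite bracket: [[[a3, a2], a1], [a4, a5]]
Applying ab - ba throughout gives 16 signed words (2^4 = 16).
Words beginning with a1 determine it all:
  word a1a2a3a4a5 has sign +1, contributing +[[[[a1, a2], a3], a4], a5]
  word a1a2a3a5a4 has sign -1, contributing -[[[[a1, a2], a3], a5], a4]
  word a1a3a2a4a5 has sign -1, contributing -[[[[a1, a3], a2], a4], a5]
  word a1a3a2a5a4 has sign +1, contributing +[[[[a1, a3], a2], a5], a4]

[[[[a1, a2], a3], a4], a5] - [[[[a1, a2], a3], a5], a4] - [[[[a1, a3], a2], a4], a5] + [[[[a1, a3], a2], a5], a4]


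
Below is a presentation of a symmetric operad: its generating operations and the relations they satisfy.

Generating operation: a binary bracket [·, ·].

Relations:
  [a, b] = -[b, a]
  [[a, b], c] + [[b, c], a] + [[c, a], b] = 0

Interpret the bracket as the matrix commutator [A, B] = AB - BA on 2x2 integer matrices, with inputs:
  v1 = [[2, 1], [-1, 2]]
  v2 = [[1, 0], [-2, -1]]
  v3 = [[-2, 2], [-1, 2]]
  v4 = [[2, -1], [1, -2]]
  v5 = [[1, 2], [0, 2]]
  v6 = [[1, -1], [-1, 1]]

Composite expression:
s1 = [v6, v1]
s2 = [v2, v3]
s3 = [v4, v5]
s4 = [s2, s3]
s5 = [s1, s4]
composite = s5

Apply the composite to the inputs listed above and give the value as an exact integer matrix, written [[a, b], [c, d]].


[[0, 288], [128, 0]]


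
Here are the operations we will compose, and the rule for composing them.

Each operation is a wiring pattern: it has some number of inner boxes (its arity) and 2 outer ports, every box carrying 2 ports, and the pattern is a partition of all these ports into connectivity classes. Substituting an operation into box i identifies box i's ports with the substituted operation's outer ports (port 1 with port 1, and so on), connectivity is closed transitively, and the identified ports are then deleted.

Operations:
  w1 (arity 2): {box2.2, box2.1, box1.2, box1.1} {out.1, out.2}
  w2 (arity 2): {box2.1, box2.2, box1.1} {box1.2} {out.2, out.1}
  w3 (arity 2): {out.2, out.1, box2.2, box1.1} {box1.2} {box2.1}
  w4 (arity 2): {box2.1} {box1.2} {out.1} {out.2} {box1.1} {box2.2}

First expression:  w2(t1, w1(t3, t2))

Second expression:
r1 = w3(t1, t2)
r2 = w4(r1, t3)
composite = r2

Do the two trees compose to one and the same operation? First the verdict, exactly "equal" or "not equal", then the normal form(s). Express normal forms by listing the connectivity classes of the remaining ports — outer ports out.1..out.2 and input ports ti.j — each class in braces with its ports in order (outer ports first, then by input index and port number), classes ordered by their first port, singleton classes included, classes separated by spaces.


The first composite normalizes to {out.1, out.2} {t1.1} {t1.2} {t2.1, t2.2, t3.1, t3.2}
The second composite normalizes to {out.1} {out.2} {t1.1, t2.2} {t1.2} {t2.1} {t3.1} {t3.2}
They disagree, so not equal.

not equal — first {out.1, out.2} {t1.1} {t1.2} {t2.1, t2.2, t3.1, t3.2}, second {out.1} {out.2} {t1.1, t2.2} {t1.2} {t2.1} {t3.1} {t3.2}


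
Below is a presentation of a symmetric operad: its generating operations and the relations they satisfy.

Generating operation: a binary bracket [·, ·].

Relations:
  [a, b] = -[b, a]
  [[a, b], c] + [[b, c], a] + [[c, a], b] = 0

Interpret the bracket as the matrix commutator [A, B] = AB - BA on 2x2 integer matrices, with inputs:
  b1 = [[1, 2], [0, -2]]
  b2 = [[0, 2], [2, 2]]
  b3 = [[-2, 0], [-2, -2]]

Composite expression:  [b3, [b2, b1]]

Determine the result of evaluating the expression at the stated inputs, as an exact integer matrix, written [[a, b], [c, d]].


[[-20, 0], [16, 20]]

[b2, b1] = [[-4, -10], [6, 4]]
[b3, [b2, b1]] = [[-20, 0], [16, 20]]


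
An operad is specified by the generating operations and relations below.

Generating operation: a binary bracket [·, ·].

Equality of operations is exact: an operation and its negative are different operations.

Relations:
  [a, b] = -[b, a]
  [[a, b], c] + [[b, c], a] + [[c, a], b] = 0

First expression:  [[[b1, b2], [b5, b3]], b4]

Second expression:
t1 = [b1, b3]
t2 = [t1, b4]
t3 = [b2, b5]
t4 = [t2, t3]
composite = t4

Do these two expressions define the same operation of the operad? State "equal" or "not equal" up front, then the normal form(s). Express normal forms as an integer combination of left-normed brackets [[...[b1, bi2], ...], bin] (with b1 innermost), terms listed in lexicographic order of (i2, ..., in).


not equal: they reduce to -[[[[b1, b2], b3], b5], b4] + [[[[b1, b2], b5], b3], b4] and [[[[b1, b3], b4], b2], b5] - [[[[b1, b3], b4], b5], b2]

The first expression, normalized: -[[[[b1, b2], b3], b5], b4] + [[[[b1, b2], b5], b3], b4]
The second expression, normalized: [[[[b1, b3], b4], b2], b5] - [[[[b1, b3], b4], b5], b2]
Distinct normal forms: not equal.


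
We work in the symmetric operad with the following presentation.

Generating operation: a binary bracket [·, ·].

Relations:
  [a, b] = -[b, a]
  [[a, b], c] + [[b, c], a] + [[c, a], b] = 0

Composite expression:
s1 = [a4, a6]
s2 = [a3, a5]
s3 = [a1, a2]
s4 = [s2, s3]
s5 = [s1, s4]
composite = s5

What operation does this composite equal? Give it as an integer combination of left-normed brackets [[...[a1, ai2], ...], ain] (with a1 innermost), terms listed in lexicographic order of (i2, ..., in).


[[[[[a1, a2], a3], a5], a4], a6] - [[[[[a1, a2], a3], a5], a6], a4] - [[[[[a1, a2], a5], a3], a4], a6] + [[[[[a1, a2], a5], a3], a6], a4]

A multilinear Lie element is pinned by a1-initial words (a1 innermost).
Composite bracket: [[a4, a6], [[a3, a5], [a1, a2]]]
Applying ab - ba throughout gives 32 signed words (2^5 = 32).
The a1-initial words carry the normal form:
  a1a2a3a5a4a6 (sign +1) contributes +[[[[[a1, a2], a3], a5], a4], a6]
  a1a2a3a5a6a4 (sign -1) contributes -[[[[[a1, a2], a3], a5], a6], a4]
  a1a2a5a3a4a6 (sign -1) contributes -[[[[[a1, a2], a5], a3], a4], a6]
  a1a2a5a3a6a4 (sign +1) contributes +[[[[[a1, a2], a5], a3], a6], a4]


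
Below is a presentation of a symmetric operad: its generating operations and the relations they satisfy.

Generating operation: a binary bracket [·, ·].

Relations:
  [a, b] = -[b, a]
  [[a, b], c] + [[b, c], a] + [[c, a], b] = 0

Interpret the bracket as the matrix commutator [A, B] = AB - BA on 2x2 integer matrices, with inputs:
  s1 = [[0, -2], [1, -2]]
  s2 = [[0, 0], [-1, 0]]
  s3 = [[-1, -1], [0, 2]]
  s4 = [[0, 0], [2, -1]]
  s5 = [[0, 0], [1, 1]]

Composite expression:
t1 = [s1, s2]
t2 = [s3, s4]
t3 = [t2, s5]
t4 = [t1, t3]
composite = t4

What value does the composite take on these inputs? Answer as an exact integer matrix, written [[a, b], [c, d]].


[s1, s2] = [[2, 0], [2, -2]]
[s3, s4] = [[-2, 1], [6, 2]]
[[s3, s4], s5] = [[1, 1], [-2, -1]]
[[s1, s2], [[s3, s4], s5]] = [[-2, 4], [12, 2]]

[[-2, 4], [12, 2]]


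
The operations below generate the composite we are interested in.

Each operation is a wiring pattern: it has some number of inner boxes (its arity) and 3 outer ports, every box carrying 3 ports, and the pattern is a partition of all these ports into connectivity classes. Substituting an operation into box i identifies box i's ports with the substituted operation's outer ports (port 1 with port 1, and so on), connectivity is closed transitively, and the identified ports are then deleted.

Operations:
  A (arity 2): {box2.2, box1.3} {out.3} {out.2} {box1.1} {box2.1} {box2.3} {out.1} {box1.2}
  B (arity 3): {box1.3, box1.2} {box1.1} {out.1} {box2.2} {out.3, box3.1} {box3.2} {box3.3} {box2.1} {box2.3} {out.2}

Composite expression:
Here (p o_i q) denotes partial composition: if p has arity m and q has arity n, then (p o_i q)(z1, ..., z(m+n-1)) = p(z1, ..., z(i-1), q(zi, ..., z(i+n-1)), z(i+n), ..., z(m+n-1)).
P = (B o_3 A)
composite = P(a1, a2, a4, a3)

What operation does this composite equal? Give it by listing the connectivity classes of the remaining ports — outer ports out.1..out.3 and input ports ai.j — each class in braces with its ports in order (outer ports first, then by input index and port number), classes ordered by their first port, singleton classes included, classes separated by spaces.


Two ports join when wires chain via B-identified ports.
through A, on inputs (a4, a3): {out.1} {out.2} {out.3} {a3.1} {a3.2, a4.3} {a3.3} {a4.1} {a4.2} (out.j = stage outer ports)
through B, on inputs (a1, a2, a4, a3): {out.1} {out.2} {out.3} {a1.1} {a1.2, a1.3} {a2.1} {a2.2} {a2.3} {a3.1} {a3.2, a4.3} {a3.3} {a4.1} {a4.2} (out.j = stage outer ports)

{out.1} {out.2} {out.3} {a1.1} {a1.2, a1.3} {a2.1} {a2.2} {a2.3} {a3.1} {a3.2, a4.3} {a3.3} {a4.1} {a4.2}


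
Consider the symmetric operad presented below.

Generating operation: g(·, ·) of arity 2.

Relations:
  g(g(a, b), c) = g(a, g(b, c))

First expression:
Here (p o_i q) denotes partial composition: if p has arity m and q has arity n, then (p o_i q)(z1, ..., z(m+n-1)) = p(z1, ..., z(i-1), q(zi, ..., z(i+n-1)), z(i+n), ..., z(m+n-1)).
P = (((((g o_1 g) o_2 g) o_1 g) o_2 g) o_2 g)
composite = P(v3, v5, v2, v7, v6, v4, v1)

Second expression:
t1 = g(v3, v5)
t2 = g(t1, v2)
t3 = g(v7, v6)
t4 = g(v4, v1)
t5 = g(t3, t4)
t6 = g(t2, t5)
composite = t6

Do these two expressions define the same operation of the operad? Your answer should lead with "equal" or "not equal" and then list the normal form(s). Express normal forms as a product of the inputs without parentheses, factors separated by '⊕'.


equal: each reduces to v3 ⊕ v5 ⊕ v2 ⊕ v7 ⊕ v6 ⊕ v4 ⊕ v1

Reducing the first expression gives v3 ⊕ v5 ⊕ v2 ⊕ v7 ⊕ v6 ⊕ v4 ⊕ v1
Reducing the second expression gives v3 ⊕ v5 ⊕ v2 ⊕ v7 ⊕ v6 ⊕ v4 ⊕ v1
Identical normal forms: equal.


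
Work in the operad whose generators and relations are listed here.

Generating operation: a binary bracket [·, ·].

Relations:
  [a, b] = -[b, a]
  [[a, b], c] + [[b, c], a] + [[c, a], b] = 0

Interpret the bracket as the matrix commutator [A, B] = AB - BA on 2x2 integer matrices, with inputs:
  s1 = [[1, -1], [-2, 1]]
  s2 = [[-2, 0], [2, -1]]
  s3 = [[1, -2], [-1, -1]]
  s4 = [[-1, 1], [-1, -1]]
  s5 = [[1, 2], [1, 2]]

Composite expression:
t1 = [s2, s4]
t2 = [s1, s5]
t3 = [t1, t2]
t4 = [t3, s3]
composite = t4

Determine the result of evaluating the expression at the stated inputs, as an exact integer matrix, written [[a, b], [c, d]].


[[-6, -8], [-2, 6]]

[s2, s4] = [[-2, -1], [-1, 2]]
[s1, s5] = [[3, -1], [2, -3]]
[[s2, s4], [s1, s5]] = [[-3, 10], [2, 3]]
[[[s2, s4], [s1, s5]], s3] = [[-6, -8], [-2, 6]]


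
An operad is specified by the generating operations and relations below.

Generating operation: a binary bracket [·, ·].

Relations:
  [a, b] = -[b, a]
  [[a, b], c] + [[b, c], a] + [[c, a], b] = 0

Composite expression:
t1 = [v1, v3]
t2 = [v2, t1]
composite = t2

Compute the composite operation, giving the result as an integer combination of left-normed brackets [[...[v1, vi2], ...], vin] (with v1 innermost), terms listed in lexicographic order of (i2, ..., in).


-[[v1, v3], v2]

Expand each bracket as ab - ba; the v1-initial words give the coefficients.
Composite bracket: [v2, [v1, v3]]
Each bracket splits as ab - ba, giving 4 signed words (2^2 = 4).
The v1-initial words carry the normal form:
  the word v1v3v2 carries sign -1 and contributes -[[v1, v3], v2]


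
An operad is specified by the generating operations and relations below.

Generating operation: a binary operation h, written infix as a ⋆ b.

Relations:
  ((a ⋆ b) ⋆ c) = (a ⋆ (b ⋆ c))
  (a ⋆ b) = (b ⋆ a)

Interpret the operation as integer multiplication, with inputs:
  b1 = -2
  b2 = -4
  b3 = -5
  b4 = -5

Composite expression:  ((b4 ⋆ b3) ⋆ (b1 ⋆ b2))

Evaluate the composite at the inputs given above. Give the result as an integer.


200

(b4 ⋆ b3) = 25
(b1 ⋆ b2) = 8
((b4 ⋆ b3) ⋆ (b1 ⋆ b2)) = 200


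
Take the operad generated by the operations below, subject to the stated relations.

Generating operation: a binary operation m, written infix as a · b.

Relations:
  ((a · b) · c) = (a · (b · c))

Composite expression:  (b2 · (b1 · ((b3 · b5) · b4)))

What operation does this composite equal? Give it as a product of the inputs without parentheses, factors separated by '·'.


b2 · b1 · b3 · b5 · b4

Associativity of m dissolves the nesting; only the b-input order survives.
(b3 · b5) unparenthesizes to b3 · b5
((b3 · b5) · b4) unparenthesizes to b3 · b5 · b4
(b1 · ((b3 · b5) · b4)) unparenthesizes to b1 · b3 · b5 · b4
(b2 · (b1 · ((b3 · b5) · b4))) unparenthesizes to b2 · b1 · b3 · b5 · b4


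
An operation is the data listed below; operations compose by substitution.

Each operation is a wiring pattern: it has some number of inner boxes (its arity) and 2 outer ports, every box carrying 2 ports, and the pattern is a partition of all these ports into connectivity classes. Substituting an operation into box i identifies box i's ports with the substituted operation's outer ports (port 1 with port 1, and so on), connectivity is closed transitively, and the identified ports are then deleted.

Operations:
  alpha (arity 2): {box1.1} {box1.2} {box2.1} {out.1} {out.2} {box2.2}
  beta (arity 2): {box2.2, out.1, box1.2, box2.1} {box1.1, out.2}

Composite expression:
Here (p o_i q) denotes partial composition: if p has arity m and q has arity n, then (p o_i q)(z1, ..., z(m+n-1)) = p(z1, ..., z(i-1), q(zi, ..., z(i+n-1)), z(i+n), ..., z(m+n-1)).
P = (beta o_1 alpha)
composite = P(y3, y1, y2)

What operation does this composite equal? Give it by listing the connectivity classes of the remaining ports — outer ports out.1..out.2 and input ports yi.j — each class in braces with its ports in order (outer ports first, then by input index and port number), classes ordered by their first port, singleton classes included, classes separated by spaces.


{out.1, y2.1, y2.2} {out.2} {y1.1} {y1.2} {y3.1} {y3.2}

Two ports join when wires chain via beta-identified ports.
stage alpha: inputs (y3, y1), connectivity {out.1} {out.2} {y1.1} {y1.2} {y3.1} {y3.2}, out.j its boundary
stage beta: inputs (y3, y1, y2), connectivity {out.1, y2.1, y2.2} {out.2} {y1.1} {y1.2} {y3.1} {y3.2}, out.j its boundary


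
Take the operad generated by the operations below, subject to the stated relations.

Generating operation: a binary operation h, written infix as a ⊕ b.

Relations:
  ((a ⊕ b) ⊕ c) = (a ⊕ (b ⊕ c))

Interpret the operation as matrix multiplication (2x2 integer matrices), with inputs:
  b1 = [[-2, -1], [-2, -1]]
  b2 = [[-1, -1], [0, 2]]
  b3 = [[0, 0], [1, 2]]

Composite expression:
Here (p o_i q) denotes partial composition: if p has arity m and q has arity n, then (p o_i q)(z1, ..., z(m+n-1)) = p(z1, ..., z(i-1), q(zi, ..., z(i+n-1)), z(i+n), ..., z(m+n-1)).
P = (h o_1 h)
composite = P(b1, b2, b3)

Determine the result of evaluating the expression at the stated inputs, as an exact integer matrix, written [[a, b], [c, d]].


[[0, 0], [0, 0]]

(b1 ⊕ b2) = [[2, 0], [2, 0]]
((b1 ⊕ b2) ⊕ b3) = [[0, 0], [0, 0]]


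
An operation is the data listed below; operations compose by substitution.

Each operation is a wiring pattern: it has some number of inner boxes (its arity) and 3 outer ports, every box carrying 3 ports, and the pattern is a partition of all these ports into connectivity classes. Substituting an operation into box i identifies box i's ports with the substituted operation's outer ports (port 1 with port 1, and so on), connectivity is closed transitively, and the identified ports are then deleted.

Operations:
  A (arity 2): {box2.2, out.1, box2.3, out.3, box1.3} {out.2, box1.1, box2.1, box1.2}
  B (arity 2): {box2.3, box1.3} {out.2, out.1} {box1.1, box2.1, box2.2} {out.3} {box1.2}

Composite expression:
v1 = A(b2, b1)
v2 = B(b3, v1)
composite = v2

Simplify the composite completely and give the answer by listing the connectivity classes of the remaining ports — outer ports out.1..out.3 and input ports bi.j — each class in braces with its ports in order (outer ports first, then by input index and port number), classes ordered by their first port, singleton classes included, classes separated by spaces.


{out.1, out.2} {out.3} {b1.1, b1.2, b1.3, b2.1, b2.2, b2.3, b3.1, b3.3} {b3.2}

Two ports join when wires chain via B-identified ports.
after A, the pattern on (b2, b1) reads {out.1, out.3, b1.2, b1.3, b2.3} {out.2, b1.1, b2.1, b2.2} (out.j = its outer ports)
after B, the pattern on (b3, b2, b1) reads {out.1, out.2} {out.3} {b1.1, b1.2, b1.3, b2.1, b2.2, b2.3, b3.1, b3.3} {b3.2} (out.j = its outer ports)


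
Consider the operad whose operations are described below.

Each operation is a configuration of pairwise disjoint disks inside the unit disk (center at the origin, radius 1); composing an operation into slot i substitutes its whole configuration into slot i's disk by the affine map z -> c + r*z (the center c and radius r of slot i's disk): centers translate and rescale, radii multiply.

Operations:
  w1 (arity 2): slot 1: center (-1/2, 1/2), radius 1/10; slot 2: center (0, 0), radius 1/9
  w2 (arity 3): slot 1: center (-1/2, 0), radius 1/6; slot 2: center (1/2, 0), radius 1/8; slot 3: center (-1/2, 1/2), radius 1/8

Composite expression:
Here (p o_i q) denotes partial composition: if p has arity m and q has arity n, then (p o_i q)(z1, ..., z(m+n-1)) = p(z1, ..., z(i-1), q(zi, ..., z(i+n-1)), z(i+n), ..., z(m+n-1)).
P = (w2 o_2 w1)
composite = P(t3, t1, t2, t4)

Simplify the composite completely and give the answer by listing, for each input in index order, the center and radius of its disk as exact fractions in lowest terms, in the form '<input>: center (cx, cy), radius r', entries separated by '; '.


t1: center (7/16, 1/16), radius 1/80; t2: center (1/2, 0), radius 1/72; t3: center (-1/2, 0), radius 1/6; t4: center (-1/2, 1/2), radius 1/8

Affine substitution under w2: radii multiply and t-centers shift.
tracing t3 down its 1-map path: center (-1/2, 0), radius 1/6
tracing t1 down its 2-map path: center (7/16, 1/16), radius 1/80
tracing t2 down its 2-map path: center (1/2, 0), radius 1/72
tracing t4 down its 1-map path: center (-1/2, 1/2), radius 1/8


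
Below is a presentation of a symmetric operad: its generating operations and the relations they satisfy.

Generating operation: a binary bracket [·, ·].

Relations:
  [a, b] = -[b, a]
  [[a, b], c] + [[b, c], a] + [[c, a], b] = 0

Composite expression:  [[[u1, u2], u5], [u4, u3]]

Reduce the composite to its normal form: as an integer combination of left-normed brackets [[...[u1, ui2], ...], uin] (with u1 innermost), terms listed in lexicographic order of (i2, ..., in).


-[[[[u1, u2], u5], u3], u4] + [[[[u1, u2], u5], u4], u3]

Skip Jacobi rewriting: expand, keep u1-initial words, read off terms.
Composite bracket: [[[u1, u2], u5], [u4, u3]]
Expanding via [a, b] = ab - ba: 16 signed words (2^4 = 16).
Keep just the words that open with u1:
  from u1u2u5u3u4, sign -1: term -[[[[u1, u2], u5], u3], u4]
  from u1u2u5u4u3, sign +1: term +[[[[u1, u2], u5], u4], u3]


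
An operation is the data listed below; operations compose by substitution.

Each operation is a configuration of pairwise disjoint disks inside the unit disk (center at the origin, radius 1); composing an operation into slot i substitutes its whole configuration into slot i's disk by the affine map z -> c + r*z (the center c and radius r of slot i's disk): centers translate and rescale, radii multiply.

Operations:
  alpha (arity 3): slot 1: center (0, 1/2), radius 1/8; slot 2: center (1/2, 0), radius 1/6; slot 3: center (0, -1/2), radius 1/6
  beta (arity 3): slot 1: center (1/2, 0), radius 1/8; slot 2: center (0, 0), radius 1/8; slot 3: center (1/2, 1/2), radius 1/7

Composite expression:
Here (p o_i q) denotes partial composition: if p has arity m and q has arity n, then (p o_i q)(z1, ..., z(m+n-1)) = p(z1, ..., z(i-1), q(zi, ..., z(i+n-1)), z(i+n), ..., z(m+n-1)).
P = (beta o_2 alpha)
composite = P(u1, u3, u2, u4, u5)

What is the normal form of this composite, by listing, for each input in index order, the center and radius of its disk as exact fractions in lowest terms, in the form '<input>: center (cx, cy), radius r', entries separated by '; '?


Only the slot chain above each u matters under beta; compose those maps.
u1: after 1 affine step, its disk has center (1/2, 0), radius 1/8
u3: after 2 affine steps, its disk has center (0, 1/16), radius 1/64
u2: after 2 affine steps, its disk has center (1/16, 0), radius 1/48
u4: after 2 affine steps, its disk has center (0, -1/16), radius 1/48
u5: after 1 affine step, its disk has center (1/2, 1/2), radius 1/7

u1: center (1/2, 0), radius 1/8; u2: center (1/16, 0), radius 1/48; u3: center (0, 1/16), radius 1/64; u4: center (0, -1/16), radius 1/48; u5: center (1/2, 1/2), radius 1/7


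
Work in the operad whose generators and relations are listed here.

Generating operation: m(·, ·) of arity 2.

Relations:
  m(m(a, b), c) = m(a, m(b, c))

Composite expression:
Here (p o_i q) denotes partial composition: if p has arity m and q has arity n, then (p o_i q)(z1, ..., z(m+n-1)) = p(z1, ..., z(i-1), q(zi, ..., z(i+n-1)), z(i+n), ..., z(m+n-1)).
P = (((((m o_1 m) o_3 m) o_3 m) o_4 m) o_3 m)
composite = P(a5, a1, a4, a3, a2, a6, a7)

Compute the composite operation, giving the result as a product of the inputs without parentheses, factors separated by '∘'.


Key point: m is associative — brackets drop, the a-order remains.
m(a5, a1) flattens to a5 ∘ a1
m(a4, a3) flattens to a4 ∘ a3
m(a2, a6) flattens to a2 ∘ a6
m(m(a4, a3), m(a2, a6)) flattens to a4 ∘ a3 ∘ a2 ∘ a6
m(m(m(a4, a3), m(a2, a6)), a7) flattens to a4 ∘ a3 ∘ a2 ∘ a6 ∘ a7
m(m(a5, a1), m(m(m(a4, a3), m(a2, a6)), a7)) flattens to a5 ∘ a1 ∘ a4 ∘ a3 ∘ a2 ∘ a6 ∘ a7

a5 ∘ a1 ∘ a4 ∘ a3 ∘ a2 ∘ a6 ∘ a7


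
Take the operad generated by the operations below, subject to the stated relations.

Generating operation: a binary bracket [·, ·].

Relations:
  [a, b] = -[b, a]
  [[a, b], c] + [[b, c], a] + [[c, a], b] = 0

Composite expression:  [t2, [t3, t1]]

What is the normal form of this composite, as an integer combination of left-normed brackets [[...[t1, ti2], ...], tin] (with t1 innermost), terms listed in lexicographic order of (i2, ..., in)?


[[t1, t3], t2]

Skip Jacobi rewriting: expand, keep t1-initial words, read off terms.
Composite bracket: [t2, [t3, t1]]
Applying ab - ba throughout gives 4 signed words (2^2 = 4).
The t1-initial words carry the normal form:
  t1t3t2 appears with sign +1, giving the term +[[t1, t3], t2]


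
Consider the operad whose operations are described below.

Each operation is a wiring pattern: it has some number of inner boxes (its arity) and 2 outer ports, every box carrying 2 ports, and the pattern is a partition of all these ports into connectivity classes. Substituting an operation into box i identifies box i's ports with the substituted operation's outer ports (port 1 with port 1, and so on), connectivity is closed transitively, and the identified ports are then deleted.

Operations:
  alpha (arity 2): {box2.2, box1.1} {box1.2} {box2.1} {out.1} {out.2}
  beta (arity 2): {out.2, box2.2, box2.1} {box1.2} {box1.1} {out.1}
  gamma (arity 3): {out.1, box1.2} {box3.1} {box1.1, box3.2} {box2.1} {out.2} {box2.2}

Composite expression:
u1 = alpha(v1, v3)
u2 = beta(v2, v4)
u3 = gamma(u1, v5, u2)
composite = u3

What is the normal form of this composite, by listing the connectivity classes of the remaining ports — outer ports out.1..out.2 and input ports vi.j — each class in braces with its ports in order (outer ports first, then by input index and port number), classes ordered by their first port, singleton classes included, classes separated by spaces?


{out.1} {out.2} {v1.1, v3.2} {v1.2} {v2.1} {v2.2} {v3.1} {v4.1, v4.2} {v5.1} {v5.2}

After gluing at gamma, chains via deleted ports link the v-ports.
through alpha, on inputs (v1, v3): {out.1} {out.2} {v1.1, v3.2} {v1.2} {v3.1} (out.j = stage outer ports)
through beta, on inputs (v2, v4): {out.1} {out.2, v4.1, v4.2} {v2.1} {v2.2} (out.j = stage outer ports)
through gamma, on inputs (v1, v3, v5, v2, v4): {out.1} {out.2} {v1.1, v3.2} {v1.2} {v2.1} {v2.2} {v3.1} {v4.1, v4.2} {v5.1} {v5.2} (out.j = stage outer ports)


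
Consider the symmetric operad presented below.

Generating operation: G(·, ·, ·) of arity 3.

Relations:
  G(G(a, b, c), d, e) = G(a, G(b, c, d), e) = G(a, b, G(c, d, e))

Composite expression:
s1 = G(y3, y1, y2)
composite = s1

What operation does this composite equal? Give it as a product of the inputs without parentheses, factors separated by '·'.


y3 · y1 · y2

All parenthesizations of G agree; list the y-inputs left to right.
G(y3, y1, y2) linearizes to y3 · y1 · y2


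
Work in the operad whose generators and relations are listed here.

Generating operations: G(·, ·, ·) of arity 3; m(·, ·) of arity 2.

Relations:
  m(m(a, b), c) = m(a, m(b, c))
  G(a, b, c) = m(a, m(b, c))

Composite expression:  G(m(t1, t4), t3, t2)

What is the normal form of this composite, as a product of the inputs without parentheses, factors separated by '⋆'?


t1 ⋆ t4 ⋆ t3 ⋆ t2

Under associativity of G, the answer is the t's in reading order.
m(t1, t4) flattens to t1 ⋆ t4
G(m(t1, t4), t3, t2) flattens to t1 ⋆ t4 ⋆ t3 ⋆ t2


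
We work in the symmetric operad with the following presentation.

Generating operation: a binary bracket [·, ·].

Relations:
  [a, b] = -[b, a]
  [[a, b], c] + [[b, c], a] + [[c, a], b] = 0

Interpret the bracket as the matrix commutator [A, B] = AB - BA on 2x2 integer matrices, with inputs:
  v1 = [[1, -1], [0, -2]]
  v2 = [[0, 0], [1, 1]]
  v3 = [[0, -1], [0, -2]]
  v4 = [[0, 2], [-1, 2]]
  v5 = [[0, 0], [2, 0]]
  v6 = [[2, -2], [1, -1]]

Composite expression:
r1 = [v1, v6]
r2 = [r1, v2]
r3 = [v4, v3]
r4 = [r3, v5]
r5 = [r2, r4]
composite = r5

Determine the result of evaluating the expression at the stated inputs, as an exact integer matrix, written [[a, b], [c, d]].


[[-12, -24], [-16, 12]]

[v1, v6] = [[-1, -3], [-3, 1]]
[[v1, v6], v2] = [[-3, -3], [5, 3]]
[v4, v3] = [[-1, -2], [-2, 1]]
[[v4, v3], v5] = [[-4, 0], [4, 4]]
[[[v1, v6], v2], [[v4, v3], v5]] = [[-12, -24], [-16, 12]]


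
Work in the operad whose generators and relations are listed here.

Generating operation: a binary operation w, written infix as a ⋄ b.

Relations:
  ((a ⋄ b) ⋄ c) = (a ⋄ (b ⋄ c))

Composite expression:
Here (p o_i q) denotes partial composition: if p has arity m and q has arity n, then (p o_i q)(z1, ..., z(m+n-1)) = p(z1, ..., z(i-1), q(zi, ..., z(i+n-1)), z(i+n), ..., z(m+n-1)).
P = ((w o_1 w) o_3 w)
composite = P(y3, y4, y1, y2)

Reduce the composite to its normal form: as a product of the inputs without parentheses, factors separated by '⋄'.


Every regrouping of w is equal, so read the y-inputs in written order.
(y3 ⋄ y4) unparenthesizes to y3 ⋄ y4
(y1 ⋄ y2) unparenthesizes to y1 ⋄ y2
((y3 ⋄ y4) ⋄ (y1 ⋄ y2)) unparenthesizes to y3 ⋄ y4 ⋄ y1 ⋄ y2

y3 ⋄ y4 ⋄ y1 ⋄ y2


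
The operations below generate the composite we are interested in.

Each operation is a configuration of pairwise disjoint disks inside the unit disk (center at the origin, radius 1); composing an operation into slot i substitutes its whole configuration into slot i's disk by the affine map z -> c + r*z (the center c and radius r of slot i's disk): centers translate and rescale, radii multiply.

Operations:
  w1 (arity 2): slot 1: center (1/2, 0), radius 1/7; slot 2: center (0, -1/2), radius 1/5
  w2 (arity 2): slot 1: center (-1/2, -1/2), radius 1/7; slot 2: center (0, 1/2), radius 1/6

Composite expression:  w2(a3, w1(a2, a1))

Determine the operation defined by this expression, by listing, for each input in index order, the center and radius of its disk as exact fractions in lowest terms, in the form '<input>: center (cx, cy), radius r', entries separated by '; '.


a1: center (0, 5/12), radius 1/30; a2: center (1/12, 1/2), radius 1/42; a3: center (-1/2, -1/2), radius 1/7

Nesting under w2 composes maps z -> c + r*z down each a-path.
input a3: applying the 1 nested substitution gives center (-1/2, -1/2), radius 1/7
input a2: applying the 2 nested substitutions gives center (1/12, 1/2), radius 1/42
input a1: applying the 2 nested substitutions gives center (0, 5/12), radius 1/30


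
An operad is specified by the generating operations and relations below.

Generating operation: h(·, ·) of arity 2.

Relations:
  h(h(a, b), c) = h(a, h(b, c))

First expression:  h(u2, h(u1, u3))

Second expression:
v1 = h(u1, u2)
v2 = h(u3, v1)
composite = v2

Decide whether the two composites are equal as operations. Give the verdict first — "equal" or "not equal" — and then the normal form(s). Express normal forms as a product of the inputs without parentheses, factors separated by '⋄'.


not equal — first u2 ⋄ u1 ⋄ u3, second u3 ⋄ u1 ⋄ u2

The first expression, normalized: u2 ⋄ u1 ⋄ u3
The second expression, normalized: u3 ⋄ u1 ⋄ u2
The normal forms differ: not equal.


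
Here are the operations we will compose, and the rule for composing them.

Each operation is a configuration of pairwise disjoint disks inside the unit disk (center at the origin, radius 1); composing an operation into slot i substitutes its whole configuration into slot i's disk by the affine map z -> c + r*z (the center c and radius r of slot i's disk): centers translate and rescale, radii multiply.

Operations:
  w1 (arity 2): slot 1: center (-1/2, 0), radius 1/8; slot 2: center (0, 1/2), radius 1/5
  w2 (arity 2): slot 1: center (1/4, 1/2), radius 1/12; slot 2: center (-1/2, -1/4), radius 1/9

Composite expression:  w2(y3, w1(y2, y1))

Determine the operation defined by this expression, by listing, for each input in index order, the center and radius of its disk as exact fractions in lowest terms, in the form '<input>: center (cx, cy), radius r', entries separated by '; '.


y1: center (-1/2, -7/36), radius 1/45; y2: center (-5/9, -1/4), radius 1/72; y3: center (1/4, 1/2), radius 1/12

Each y-disk chains the slot maps above it in w2; radii multiply.
for y3, the 1-step affine chain lands on center (1/4, 1/2), radius 1/12
for y2, the 2-step affine chain lands on center (-5/9, -1/4), radius 1/72
for y1, the 2-step affine chain lands on center (-1/2, -7/36), radius 1/45


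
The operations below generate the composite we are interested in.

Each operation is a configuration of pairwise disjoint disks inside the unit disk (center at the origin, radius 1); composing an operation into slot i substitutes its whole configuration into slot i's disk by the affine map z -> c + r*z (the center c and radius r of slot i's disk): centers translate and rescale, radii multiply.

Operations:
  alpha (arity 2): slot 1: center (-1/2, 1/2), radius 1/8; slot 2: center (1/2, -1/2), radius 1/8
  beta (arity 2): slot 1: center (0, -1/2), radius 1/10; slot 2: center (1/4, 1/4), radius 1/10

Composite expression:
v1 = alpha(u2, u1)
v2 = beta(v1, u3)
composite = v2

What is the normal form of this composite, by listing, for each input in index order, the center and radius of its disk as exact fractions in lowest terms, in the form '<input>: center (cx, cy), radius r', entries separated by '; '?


u1: center (1/20, -11/20), radius 1/80; u2: center (-1/20, -9/20), radius 1/80; u3: center (1/4, 1/4), radius 1/10


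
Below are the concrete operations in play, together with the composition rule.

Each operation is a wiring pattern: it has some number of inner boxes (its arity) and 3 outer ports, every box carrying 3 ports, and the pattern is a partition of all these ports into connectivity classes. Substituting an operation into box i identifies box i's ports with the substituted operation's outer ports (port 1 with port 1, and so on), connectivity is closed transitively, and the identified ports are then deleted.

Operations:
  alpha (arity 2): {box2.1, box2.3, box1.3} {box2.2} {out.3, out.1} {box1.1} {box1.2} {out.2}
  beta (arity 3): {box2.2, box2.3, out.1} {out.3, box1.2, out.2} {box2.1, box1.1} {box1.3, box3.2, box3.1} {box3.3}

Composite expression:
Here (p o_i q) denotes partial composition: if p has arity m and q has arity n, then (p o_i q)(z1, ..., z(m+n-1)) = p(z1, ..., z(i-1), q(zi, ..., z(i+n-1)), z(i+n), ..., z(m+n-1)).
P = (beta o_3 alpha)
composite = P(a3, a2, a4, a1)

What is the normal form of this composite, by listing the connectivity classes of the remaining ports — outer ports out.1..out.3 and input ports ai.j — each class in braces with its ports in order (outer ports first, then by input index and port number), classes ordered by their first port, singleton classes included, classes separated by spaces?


{out.1, a2.2, a2.3} {out.2, out.3, a3.2} {a1.1, a1.3, a4.3} {a1.2} {a2.1, a3.1} {a3.3} {a4.1} {a4.2}

Treat the ports identified at beta as solder joints: merge, then drop.
the subtree at alpha composes to {out.1, out.3} {out.2} {a1.1, a1.3, a4.3} {a1.2} {a4.1} {a4.2} on (a4, a1); out.j = own outer ports
the subtree at beta composes to {out.1, a2.2, a2.3} {out.2, out.3, a3.2} {a1.1, a1.3, a4.3} {a1.2} {a2.1, a3.1} {a3.3} {a4.1} {a4.2} on (a3, a2, a4, a1); out.j = own outer ports


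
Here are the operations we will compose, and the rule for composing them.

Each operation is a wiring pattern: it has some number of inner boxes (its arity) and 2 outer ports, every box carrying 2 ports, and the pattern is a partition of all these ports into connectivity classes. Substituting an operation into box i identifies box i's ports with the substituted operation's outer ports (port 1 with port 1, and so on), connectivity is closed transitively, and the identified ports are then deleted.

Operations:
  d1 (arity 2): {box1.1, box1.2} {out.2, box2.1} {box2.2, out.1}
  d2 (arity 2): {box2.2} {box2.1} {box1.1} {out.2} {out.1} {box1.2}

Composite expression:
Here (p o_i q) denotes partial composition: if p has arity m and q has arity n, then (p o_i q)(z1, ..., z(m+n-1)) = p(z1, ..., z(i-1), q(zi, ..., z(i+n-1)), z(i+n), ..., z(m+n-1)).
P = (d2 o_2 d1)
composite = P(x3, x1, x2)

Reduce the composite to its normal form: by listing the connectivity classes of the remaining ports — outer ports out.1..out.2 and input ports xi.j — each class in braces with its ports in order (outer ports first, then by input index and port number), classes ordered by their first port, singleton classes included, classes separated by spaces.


{out.1} {out.2} {x1.1, x1.2} {x2.1} {x2.2} {x3.1} {x3.2}

Treat the ports identified at d2 as solder joints: merge, then drop.
through d1, on inputs (x1, x2): {out.1, x2.2} {out.2, x2.1} {x1.1, x1.2} (out.j = stage outer ports)
through d2, on inputs (x3, x1, x2): {out.1} {out.2} {x1.1, x1.2} {x2.1} {x2.2} {x3.1} {x3.2} (out.j = stage outer ports)


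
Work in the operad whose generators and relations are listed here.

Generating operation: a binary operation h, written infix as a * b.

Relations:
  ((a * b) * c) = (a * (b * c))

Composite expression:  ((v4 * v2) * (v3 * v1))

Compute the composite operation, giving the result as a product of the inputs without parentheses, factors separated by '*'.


v4 * v2 * v3 * v1

Every regrouping of h is equal, so read the v-inputs in written order.
(v4 * v2) collapses to v4 * v2
(v3 * v1) collapses to v3 * v1
((v4 * v2) * (v3 * v1)) collapses to v4 * v2 * v3 * v1


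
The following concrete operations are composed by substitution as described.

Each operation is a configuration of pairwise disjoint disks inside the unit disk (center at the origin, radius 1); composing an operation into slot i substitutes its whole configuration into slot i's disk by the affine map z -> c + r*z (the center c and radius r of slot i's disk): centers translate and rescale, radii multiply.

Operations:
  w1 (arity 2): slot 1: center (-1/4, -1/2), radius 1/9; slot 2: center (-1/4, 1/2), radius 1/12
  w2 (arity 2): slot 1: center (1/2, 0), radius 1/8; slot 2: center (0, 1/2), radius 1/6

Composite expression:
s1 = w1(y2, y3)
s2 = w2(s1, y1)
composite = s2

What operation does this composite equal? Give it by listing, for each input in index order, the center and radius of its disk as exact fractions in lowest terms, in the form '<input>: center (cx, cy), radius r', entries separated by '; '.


y1: center (0, 1/2), radius 1/6; y2: center (15/32, -1/16), radius 1/72; y3: center (15/32, 1/16), radius 1/96

Follow each y-input down from w2: c' goes to c + r*c', radius to r*r'.
for y2, the 2-step affine chain lands on center (15/32, -1/16), radius 1/72
for y3, the 2-step affine chain lands on center (15/32, 1/16), radius 1/96
for y1, the 1-step affine chain lands on center (0, 1/2), radius 1/6


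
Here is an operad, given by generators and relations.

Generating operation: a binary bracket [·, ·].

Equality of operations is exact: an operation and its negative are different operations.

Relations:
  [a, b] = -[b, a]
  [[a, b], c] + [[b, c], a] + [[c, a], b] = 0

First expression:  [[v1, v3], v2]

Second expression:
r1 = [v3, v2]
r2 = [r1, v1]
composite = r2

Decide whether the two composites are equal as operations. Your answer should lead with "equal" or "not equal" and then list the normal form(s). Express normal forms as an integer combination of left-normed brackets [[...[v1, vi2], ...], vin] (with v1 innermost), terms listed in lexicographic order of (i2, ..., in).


In normal form, the first expression is [[v1, v3], v2]
In normal form, the second expression is [[v1, v2], v3] - [[v1, v3], v2]
Different reductions; not equal.

not equal — first [[v1, v3], v2], second [[v1, v2], v3] - [[v1, v3], v2]


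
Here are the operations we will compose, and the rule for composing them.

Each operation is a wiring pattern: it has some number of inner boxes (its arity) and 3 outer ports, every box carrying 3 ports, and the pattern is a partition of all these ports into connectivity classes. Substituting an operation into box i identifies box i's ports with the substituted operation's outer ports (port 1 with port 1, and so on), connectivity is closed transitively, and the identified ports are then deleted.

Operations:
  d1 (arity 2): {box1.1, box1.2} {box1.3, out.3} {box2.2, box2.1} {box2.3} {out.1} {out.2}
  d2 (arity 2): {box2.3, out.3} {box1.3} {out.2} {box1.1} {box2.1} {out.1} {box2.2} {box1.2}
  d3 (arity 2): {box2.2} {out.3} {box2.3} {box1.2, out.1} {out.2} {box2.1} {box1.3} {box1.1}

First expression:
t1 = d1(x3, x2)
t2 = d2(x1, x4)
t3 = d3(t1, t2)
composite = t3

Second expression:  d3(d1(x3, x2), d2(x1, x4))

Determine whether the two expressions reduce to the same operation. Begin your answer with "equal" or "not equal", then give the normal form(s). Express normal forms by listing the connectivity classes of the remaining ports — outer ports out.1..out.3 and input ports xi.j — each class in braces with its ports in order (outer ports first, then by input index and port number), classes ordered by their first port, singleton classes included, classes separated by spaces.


equal; the common form is {out.1} {out.2} {out.3} {x1.1} {x1.2} {x1.3} {x2.1, x2.2} {x2.3} {x3.1, x3.2} {x3.3} {x4.1} {x4.2} {x4.3}

The first composite normalizes to {out.1} {out.2} {out.3} {x1.1} {x1.2} {x1.3} {x2.1, x2.2} {x2.3} {x3.1, x3.2} {x3.3} {x4.1} {x4.2} {x4.3}
The second composite normalizes to {out.1} {out.2} {out.3} {x1.1} {x1.2} {x1.3} {x2.1, x2.2} {x2.3} {x3.1, x3.2} {x3.3} {x4.1} {x4.2} {x4.3}
One common form — equal.
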